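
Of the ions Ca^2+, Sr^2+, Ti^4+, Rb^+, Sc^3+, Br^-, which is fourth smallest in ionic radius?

Sr^2+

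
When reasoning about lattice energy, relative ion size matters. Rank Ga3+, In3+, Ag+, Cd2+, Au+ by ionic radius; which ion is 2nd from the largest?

First list Z and electron count for each: Ga3+ has 28 e⁻ (Z=31), In3+ has 46 e⁻ (Z=49), Cd2+ has 46 e⁻ (Z=48), Ag+ has 46 e⁻ (Z=47), Au+ has 78 e⁻ (Z=79). Ga3+ < In3+ (same group, period 4 vs 5); In3+ < Cd2+ (isoelectronic, higher Z=49 is smaller); Cd2+ < Ag+ (isoelectronic, higher Z=48 is smaller); Ag+ < Au+ (same group, 1 shell fewer).
Ordering: Ga3+ < In3+ < Cd2+ < Ag+ < Au+. The 2nd largest is Ag+.

Ag+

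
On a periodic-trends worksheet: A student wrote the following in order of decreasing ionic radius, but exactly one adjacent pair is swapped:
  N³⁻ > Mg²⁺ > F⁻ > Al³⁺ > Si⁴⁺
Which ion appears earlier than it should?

The pair Mg²⁺, F⁻ is the wrong way round — they are isoelectronic (10 e⁻) and Mg has more protons than F (12 vs 9), making Mg²⁺ smaller. All other adjacent pairs agree with periodic trends, so Mg²⁺ is the misplaced ion.

Mg²⁺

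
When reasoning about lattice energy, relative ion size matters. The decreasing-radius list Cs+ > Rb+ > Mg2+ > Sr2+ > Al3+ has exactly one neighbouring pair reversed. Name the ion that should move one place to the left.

Sr2+

Compare adjacent ions: Mg2+ and Sr2+ are in one column with the same charge; the lighter period-3 ion has 2 fewer shells and is smaller — yet in this decreasing list Mg2+ sits before Sr2+. Nothing else is reversed, so Sr2+ should move one place to the left.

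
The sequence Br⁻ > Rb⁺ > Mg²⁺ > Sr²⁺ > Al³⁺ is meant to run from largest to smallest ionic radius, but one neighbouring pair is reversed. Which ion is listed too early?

The pair Mg²⁺, Sr²⁺ is the wrong way round — both in group 2 with the same charge; Mg²⁺ (period 3) has the smaller radius. All other adjacent pairs agree with periodic trends, so Mg²⁺ is the misplaced ion.

Mg²⁺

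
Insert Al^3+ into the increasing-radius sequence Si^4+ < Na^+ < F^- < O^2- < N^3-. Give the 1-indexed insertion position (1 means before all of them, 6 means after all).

Isoelectronic series (10 e⁻ each). Size is set by nuclear charge: more protons means a smaller ion. Si^4+ (Z=14), Al^3+ (Z=13), Na^+ (Z=11), F^- (Z=9), O^2- (Z=8), N^3- (Z=7).
Putting Al^3+ in gives Si^4+ < Al^3+ < Na^+ < F^- < O^2- < N^3-; it lands at slot 2.

2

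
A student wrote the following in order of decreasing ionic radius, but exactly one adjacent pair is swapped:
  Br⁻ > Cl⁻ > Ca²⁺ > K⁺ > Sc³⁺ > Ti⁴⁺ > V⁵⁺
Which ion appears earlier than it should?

Ca²⁺

Scanning neighbour by neighbour, only Ca²⁺/K⁺ violates a trend: both have 18 electrons but Z(Ca)=20 > Z(K)=19, so Ca²⁺ should be the smaller of the two. That makes Ca²⁺ the one sitting a position early relative to where it belongs.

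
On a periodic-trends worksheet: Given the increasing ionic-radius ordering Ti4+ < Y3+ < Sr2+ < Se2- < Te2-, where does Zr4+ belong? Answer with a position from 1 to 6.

2

Work out protons and electrons: Ti4+ (Z=22, 18 e⁻), Zr4+ (Z=40, 36 e⁻), Y3+ (Z=39, 36 e⁻), Sr2+ (Z=38, 36 e⁻), Se2- (Z=34, 36 e⁻), Te2- (Z=52, 54 e⁻). Ti4+ < Zr4+ (same group, period 4 vs 5); Zr4+ < Y3+ (isoelectronic, higher Z=40 is smaller); Y3+ < Sr2+ (both 36 e⁻, Z=39>38); Sr2+ < Se2- (isoelectronic, higher Z=38 is smaller); Se2- < Te2- (same group, 1 shell fewer).
Putting Zr4+ in gives Ti4+ < Zr4+ < Y3+ < Sr2+ < Se2- < Te2-; it lands at slot 2.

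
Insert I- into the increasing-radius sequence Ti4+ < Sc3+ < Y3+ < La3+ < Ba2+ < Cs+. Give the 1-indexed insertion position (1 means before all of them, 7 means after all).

First list Z and electron count for each: Ti4+ has 18 e⁻ (Z=22), Sc3+ has 18 e⁻ (Z=21), Y3+ has 36 e⁻ (Z=39), La3+ has 54 e⁻ (Z=57), Ba2+ has 54 e⁻ (Z=56), Cs+ has 54 e⁻ (Z=55), I- has 54 e⁻ (Z=53). Ti4+ < Sc3+ (isoelectronic, higher Z=22 is smaller); Sc3+ < Y3+ (same group, 1 shell fewer); Y3+ < La3+ (same group, period 5 vs 6); La3+ < Ba2+ (both 54 e⁻, Z=57>56); Ba2+ < Cs+ (both 54 e⁻, Z=56>55); Cs+ < I- (both 54 e⁻, Z=55>53).
Merged order: Ti4+ < Sc3+ < Y3+ < La3+ < Ba2+ < Cs+ < I- — I- is number 7.

7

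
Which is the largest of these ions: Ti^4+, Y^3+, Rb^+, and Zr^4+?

Rb^+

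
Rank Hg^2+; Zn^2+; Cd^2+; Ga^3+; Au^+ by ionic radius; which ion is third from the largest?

Electron counts and nuclear charges: Ga^3+ has 28 e⁻ (Z=31), Zn^2+ has 28 e⁻ (Z=30), Cd^2+ has 46 e⁻ (Z=48), Hg^2+ has 78 e⁻ (Z=80), Au^+ has 78 e⁻ (Z=79). Ga^3+ < Zn^2+ (isoelectronic, higher Z=31 is smaller); Zn^2+ < Cd^2+ (same group, 1 shell fewer); Cd^2+ < Hg^2+ (same group, 1 shell fewer); Hg^2+ < Au^+ (both 78 e⁻, Z=80>79).
Full ascending order: Ga^3+ < Zn^2+ < Cd^2+ < Hg^2+ < Au^+. Counting from the largest, position 3 is Cd^2+.

Cd^2+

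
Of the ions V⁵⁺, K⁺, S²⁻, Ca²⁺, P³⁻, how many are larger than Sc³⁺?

4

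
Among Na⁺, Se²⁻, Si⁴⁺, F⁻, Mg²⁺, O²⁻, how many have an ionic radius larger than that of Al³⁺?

Electron counts and nuclear charges: Si⁴⁺: 10 e⁻, Z=14, Al³⁺: 10 e⁻, Z=13, Mg²⁺: 10 e⁻, Z=12, Na⁺: 10 e⁻, Z=11, F⁻: 10 e⁻, Z=9, O²⁻: 10 e⁻, Z=8, Se²⁻: 36 e⁻, Z=34. Si⁴⁺ < Al³⁺ (both 10 e⁻, Z=14>13); Al³⁺ < Mg²⁺ (isoelectronic, higher Z=13 is smaller); Mg²⁺ < Na⁺ (both 10 e⁻, Z=12>11); Na⁺ < F⁻ (isoelectronic, higher Z=11 is smaller); F⁻ < O²⁻ (both 10 e⁻, Z=9>8); O²⁻ < Se²⁻ (same group, period 2 vs 4).
Relative to Al³⁺, the ions that are larger are Mg²⁺, Na⁺, F⁻, O²⁻, Se²⁻. That's 5.

5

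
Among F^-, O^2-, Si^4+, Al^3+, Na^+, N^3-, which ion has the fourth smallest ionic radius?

All of these have 10 electrons (isoelectronic). With the same electron cloud, the ion with the most protons pulls it in tightest. Nuclear charges: Si^4+ (Z=14), Al^3+ (Z=13), Na^+ (Z=11), F^- (Z=9), O^2- (Z=8), N^3- (Z=7). Highest Z is smallest.
Ordering: Si^4+ < Al^3+ < Na^+ < F^- < O^2- < N^3-. The fourth smallest is F^-.

F^-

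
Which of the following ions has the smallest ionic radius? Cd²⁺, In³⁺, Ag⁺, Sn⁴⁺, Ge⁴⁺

Ge⁴⁺

Ge⁴⁺ has 28 e⁻ (Z=32), Sn⁴⁺ has 46 e⁻ (Z=50), In³⁺ has 46 e⁻ (Z=49), Cd²⁺ has 46 e⁻ (Z=48), Ag⁺ has 46 e⁻ (Z=47). Ge⁴⁺ < Sn⁴⁺ (same group, period 4 vs 5); Sn⁴⁺ < In³⁺ (isoelectronic, higher Z=50 is smaller); In³⁺ < Cd²⁺ (isoelectronic, higher Z=49 is smaller); Cd²⁺ < Ag⁺ (both 46 e⁻, Z=48>47).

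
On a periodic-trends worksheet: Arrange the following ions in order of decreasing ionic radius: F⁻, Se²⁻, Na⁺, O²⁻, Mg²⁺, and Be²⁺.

Se²⁻ > O²⁻ > F⁻ > Na⁺ > Mg²⁺ > Be²⁺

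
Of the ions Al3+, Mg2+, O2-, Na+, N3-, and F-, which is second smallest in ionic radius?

Mg2+

Isoelectronic series (10 e⁻ each). Size is set by nuclear charge: more protons means a smaller ion. Al3+ (Z=13), Mg2+ (Z=12), Na+ (Z=11), F- (Z=9), O2- (Z=8), N3- (Z=7).
That gives Al3+ < Mg2+ < Na+ < F- < O2- < N3-. From the smallest end, number 2 is Mg2+.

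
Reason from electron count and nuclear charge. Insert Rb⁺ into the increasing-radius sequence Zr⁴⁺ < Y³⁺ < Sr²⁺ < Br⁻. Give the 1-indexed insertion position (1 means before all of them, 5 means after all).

4

Isoelectronic series (36 e⁻ each). Size is set by nuclear charge: more protons means a smaller ion. Zr⁴⁺ (Z=40), Y³⁺ (Z=39), Sr²⁺ (Z=38), Rb⁺ (Z=37), Br⁻ (Z=35).
The complete sequence is Zr⁴⁺ < Y³⁺ < Sr²⁺ < Rb⁺ < Br⁻. Rb⁺ sits at position 4.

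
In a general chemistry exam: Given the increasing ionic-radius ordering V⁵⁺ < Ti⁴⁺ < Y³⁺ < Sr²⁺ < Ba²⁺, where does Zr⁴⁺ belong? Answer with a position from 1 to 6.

3

Tabulating Z and e⁻: V⁵⁺: 18 e⁻, Z=23, Ti⁴⁺: 18 e⁻, Z=22, Zr⁴⁺: 36 e⁻, Z=40, Y³⁺: 36 e⁻, Z=39, Sr²⁺: 36 e⁻, Z=38, Ba²⁺: 54 e⁻, Z=56. V⁵⁺ < Ti⁴⁺ (isoelectronic, higher Z=23 is smaller); Ti⁴⁺ < Zr⁴⁺ (same group, 1 shell fewer); Zr⁴⁺ < Y³⁺ (both 36 e⁻, Z=40>39); Y³⁺ < Sr²⁺ (both 36 e⁻, Z=39>38); Sr²⁺ < Ba²⁺ (same group, period 5 vs 6).
Putting Zr⁴⁺ in gives V⁵⁺ < Ti⁴⁺ < Zr⁴⁺ < Y³⁺ < Sr²⁺ < Ba²⁺; it lands at slot 3.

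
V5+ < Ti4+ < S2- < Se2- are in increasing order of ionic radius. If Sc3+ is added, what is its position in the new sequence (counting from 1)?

3

Work out protons and electrons: V5+ (Z=23, 18 e⁻), Ti4+ (Z=22, 18 e⁻), Sc3+ (Z=21, 18 e⁻), S2- (Z=16, 18 e⁻), Se2- (Z=34, 36 e⁻). V5+ < Ti4+ (isoelectronic, higher Z=23 is smaller); Ti4+ < Sc3+ (both 18 e⁻, Z=22>21); Sc3+ < S2- (isoelectronic, higher Z=21 is smaller); S2- < Se2- (same group, 1 shell fewer).
Putting Sc3+ in gives V5+ < Ti4+ < Sc3+ < S2- < Se2-; it lands at slot 3.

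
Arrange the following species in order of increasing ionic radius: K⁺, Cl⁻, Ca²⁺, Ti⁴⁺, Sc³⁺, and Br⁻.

Electron counts and nuclear charges: Ti⁴⁺ has 18 e⁻ (Z=22), Sc³⁺ has 18 e⁻ (Z=21), Ca²⁺ has 18 e⁻ (Z=20), K⁺ has 18 e⁻ (Z=19), Cl⁻ has 18 e⁻ (Z=17), Br⁻ has 36 e⁻ (Z=35). Ti⁴⁺ < Sc³⁺ (isoelectronic, higher Z=22 is smaller); Sc³⁺ < Ca²⁺ (both 18 e⁻, Z=21>20); Ca²⁺ < K⁺ (both 18 e⁻, Z=20>19); K⁺ < Cl⁻ (isoelectronic, higher Z=19 is smaller); Cl⁻ < Br⁻ (same group, period 3 vs 4).

Ti⁴⁺ < Sc³⁺ < Ca²⁺ < K⁺ < Cl⁻ < Br⁻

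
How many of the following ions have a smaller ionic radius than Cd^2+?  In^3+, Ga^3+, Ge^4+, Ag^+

3

First list Z and electron count for each: Ge^4+ (Z=32, 28 e⁻), Ga^3+ (Z=31, 28 e⁻), In^3+ (Z=49, 46 e⁻), Cd^2+ (Z=48, 46 e⁻), Ag^+ (Z=47, 46 e⁻). Ge^4+ < Ga^3+ (isoelectronic, higher Z=32 is smaller); Ga^3+ < In^3+ (same group, period 4 vs 5); In^3+ < Cd^2+ (both 46 e⁻, Z=49>48); Cd^2+ < Ag^+ (isoelectronic, higher Z=48 is smaller).
Placing each against Cd^2+: smaller — Ge^4+, Ga^3+, In^3+; larger — Ag^+. Count: 3.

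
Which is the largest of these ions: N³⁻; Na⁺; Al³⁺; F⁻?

N³⁻

Isoelectronic series (10 e⁻ each). Size is set by nuclear charge: more protons means a smaller ion. Al³⁺ (Z=13), Na⁺ (Z=11), F⁻ (Z=9), N³⁻ (Z=7).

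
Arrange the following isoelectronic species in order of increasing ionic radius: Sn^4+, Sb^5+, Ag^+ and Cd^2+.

Sb^5+ < Sn^4+ < Cd^2+ < Ag^+

These species are isoelectronic with 46 electrons. The only difference is the number of protons: Sb^5+ (Z=51), Sn^4+ (Z=50), Cd^2+ (Z=48), Ag^+ (Z=47). The strongest nuclear pull (Sb^5+) gives the smallest ion.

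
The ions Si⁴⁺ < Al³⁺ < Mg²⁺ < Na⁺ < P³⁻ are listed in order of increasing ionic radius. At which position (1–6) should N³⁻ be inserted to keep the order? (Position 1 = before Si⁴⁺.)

5

Si⁴⁺: 10 e⁻, Z=14, Al³⁺: 10 e⁻, Z=13, Mg²⁺: 10 e⁻, Z=12, Na⁺: 10 e⁻, Z=11, N³⁻: 10 e⁻, Z=7, P³⁻: 18 e⁻, Z=15. Si⁴⁺ < Al³⁺ (both 10 e⁻, Z=14>13); Al³⁺ < Mg²⁺ (both 10 e⁻, Z=13>12); Mg²⁺ < Na⁺ (isoelectronic, higher Z=12 is smaller); Na⁺ < N³⁻ (isoelectronic, higher Z=11 is smaller); N³⁻ < P³⁻ (same group, period 2 vs 3).
The complete sequence is Si⁴⁺ < Al³⁺ < Mg²⁺ < Na⁺ < N³⁻ < P³⁻. N³⁻ sits at position 5.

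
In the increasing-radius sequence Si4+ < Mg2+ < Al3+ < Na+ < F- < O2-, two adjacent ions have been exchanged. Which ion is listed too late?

Al3+

Check each adjacent pair. Mg2+ and Al3+ are reversed: both have 10 electrons but Z(Al)=13 > Z(Mg)=12, so Al3+ should be the smaller of the two. No other neighbouring pair contradicts the periodic trends, so Al3+ is the ion listed too late.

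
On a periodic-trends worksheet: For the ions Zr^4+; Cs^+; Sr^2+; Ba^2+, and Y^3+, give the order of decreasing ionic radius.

Cs^+ > Ba^2+ > Sr^2+ > Y^3+ > Zr^4+

Zr^4+ (Z=40, 36 e⁻), Y^3+ (Z=39, 36 e⁻), Sr^2+ (Z=38, 36 e⁻), Ba^2+ (Z=56, 54 e⁻), Cs^+ (Z=55, 54 e⁻). Zr^4+ < Y^3+ (both 36 e⁻, Z=40>39); Y^3+ < Sr^2+ (isoelectronic, higher Z=39 is smaller); Sr^2+ < Ba^2+ (same group, 1 shell fewer); Ba^2+ < Cs^+ (isoelectronic, higher Z=56 is smaller).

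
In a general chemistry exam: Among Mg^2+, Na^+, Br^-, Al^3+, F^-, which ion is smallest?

First list Z and electron count for each: Al^3+: 10 e⁻, Z=13, Mg^2+: 10 e⁻, Z=12, Na^+: 10 e⁻, Z=11, F^-: 10 e⁻, Z=9, Br^-: 36 e⁻, Z=35. Al^3+ < Mg^2+ (both 10 e⁻, Z=13>12); Mg^2+ < Na^+ (isoelectronic, higher Z=12 is smaller); Na^+ < F^- (both 10 e⁻, Z=11>9); F^- < Br^- (same group, 2 shells fewer).

Al^3+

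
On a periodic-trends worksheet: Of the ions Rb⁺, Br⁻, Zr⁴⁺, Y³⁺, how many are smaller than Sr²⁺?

2

These species are isoelectronic with 36 electrons. The only difference is the number of protons: Zr⁴⁺ (Z=40), Y³⁺ (Z=39), Sr²⁺ (Z=38), Rb⁺ (Z=37), Br⁻ (Z=35). The strongest nuclear pull (Zr⁴⁺) gives the smallest ion.
Overall: Zr⁴⁺ < Y³⁺ < Sr²⁺ < Rb⁺ < Br⁻. Sr²⁺ has 2 below it and 2 above. Count: 2.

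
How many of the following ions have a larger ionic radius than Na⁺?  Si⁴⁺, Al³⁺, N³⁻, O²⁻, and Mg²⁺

All of these have 10 electrons (isoelectronic). With the same electron cloud, the ion with the most protons pulls it in tightest. Nuclear charges: Si⁴⁺ (Z=14), Al³⁺ (Z=13), Mg²⁺ (Z=12), Na⁺ (Z=11), O²⁻ (Z=8), N³⁻ (Z=7). Highest Z is smallest.
Placing each against Na⁺: smaller — Si⁴⁺, Al³⁺, Mg²⁺; larger — O²⁻, N³⁻. So 2 are larger.

2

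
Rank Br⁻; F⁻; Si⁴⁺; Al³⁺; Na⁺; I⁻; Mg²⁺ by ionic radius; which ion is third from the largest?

F⁻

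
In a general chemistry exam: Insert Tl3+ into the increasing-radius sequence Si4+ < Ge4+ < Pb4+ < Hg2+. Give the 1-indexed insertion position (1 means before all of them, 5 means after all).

4

Si4+: 10 e⁻, Z=14, Ge4+: 28 e⁻, Z=32, Pb4+: 78 e⁻, Z=82, Tl3+: 78 e⁻, Z=81, Hg2+: 78 e⁻, Z=80. Si4+ < Ge4+ (same group, period 3 vs 4); Ge4+ < Pb4+ (same group, 2 shells fewer); Pb4+ < Tl3+ (isoelectronic, higher Z=82 is smaller); Tl3+ < Hg2+ (isoelectronic, higher Z=81 is smaller).
Putting Tl3+ in gives Si4+ < Ge4+ < Pb4+ < Tl3+ < Hg2+; it lands at slot 4.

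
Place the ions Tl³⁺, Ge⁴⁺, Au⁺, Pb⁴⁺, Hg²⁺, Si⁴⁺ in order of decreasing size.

Work out protons and electrons: Si⁴⁺ (Z=14, 10 e⁻), Ge⁴⁺ (Z=32, 28 e⁻), Pb⁴⁺ (Z=82, 78 e⁻), Tl³⁺ (Z=81, 78 e⁻), Hg²⁺ (Z=80, 78 e⁻), Au⁺ (Z=79, 78 e⁻). Si⁴⁺ < Ge⁴⁺ (same group, 1 shell fewer); Ge⁴⁺ < Pb⁴⁺ (same group, 2 shells fewer); Pb⁴⁺ < Tl³⁺ (both 78 e⁻, Z=82>81); Tl³⁺ < Hg²⁺ (isoelectronic, higher Z=81 is smaller); Hg²⁺ < Au⁺ (both 78 e⁻, Z=80>79).

Au⁺ > Hg²⁺ > Tl³⁺ > Pb⁴⁺ > Ge⁴⁺ > Si⁴⁺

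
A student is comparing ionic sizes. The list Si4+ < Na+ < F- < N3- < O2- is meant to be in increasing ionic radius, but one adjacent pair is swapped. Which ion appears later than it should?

O2-

Compare adjacent ions: they are isoelectronic (10 e⁻) and O has more protons than N (8 vs 7), making O2- smaller — yet in this increasing list N3- sits before O2-. Nothing else is reversed, so O2- should move one place to the left.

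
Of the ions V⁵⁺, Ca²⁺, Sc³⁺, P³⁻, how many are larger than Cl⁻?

1

Each ion has 18 electrons. The ranking follows nuclear charge in reverse — greater Z gives a smaller radius. V⁵⁺ (Z=23), Sc³⁺ (Z=21), Ca²⁺ (Z=20), Cl⁻ (Z=17), P³⁻ (Z=15).
Ordering all of them (including Cl⁻) by radius gives V⁵⁺ < Sc³⁺ < Ca²⁺ < Cl⁻ < P³⁻. So 1 is larger.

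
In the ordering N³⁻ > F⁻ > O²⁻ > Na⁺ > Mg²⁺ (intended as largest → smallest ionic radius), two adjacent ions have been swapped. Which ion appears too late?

O²⁻

The pair F⁻, O²⁻ is the wrong way round — F⁻ and O²⁻ share 10 electrons; the higher nuclear charge on F (Z=9) contracts it more, so F⁻ < O²⁻. All other adjacent pairs agree with periodic trends, so O²⁻ is the misplaced ion.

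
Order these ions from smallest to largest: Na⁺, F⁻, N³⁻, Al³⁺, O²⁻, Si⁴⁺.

These species are isoelectronic with 10 electrons. The only difference is the number of protons: Si⁴⁺ (Z=14), Al³⁺ (Z=13), Na⁺ (Z=11), F⁻ (Z=9), O²⁻ (Z=8), N³⁻ (Z=7). The strongest nuclear pull (Si⁴⁺) gives the smallest ion.

Si⁴⁺ < Al³⁺ < Na⁺ < F⁻ < O²⁻ < N³⁻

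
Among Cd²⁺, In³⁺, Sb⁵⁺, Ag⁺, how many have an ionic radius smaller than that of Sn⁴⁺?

1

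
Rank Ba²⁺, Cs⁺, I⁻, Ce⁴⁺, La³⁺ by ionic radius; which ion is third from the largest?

Each ion has 54 electrons. The ranking follows nuclear charge in reverse — greater Z gives a smaller radius. Ce⁴⁺ (Z=58), La³⁺ (Z=57), Ba²⁺ (Z=56), Cs⁺ (Z=55), I⁻ (Z=53).
Full ascending order: Ce⁴⁺ < La³⁺ < Ba²⁺ < Cs⁺ < I⁻. Counting from the largest, position 3 is Ba²⁺.

Ba²⁺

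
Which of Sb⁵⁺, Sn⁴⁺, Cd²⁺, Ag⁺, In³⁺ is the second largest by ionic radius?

Cd²⁺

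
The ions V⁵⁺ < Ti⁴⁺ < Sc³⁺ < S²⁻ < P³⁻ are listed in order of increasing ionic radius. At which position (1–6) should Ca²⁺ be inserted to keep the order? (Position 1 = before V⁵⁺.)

4

These species are isoelectronic with 18 electrons. The only difference is the number of protons: V⁵⁺ (Z=23), Ti⁴⁺ (Z=22), Sc³⁺ (Z=21), Ca²⁺ (Z=20), S²⁻ (Z=16), P³⁻ (Z=15). The strongest nuclear pull (V⁵⁺) gives the smallest ion.
The complete sequence is V⁵⁺ < Ti⁴⁺ < Sc³⁺ < Ca²⁺ < S²⁻ < P³⁻. Ca²⁺ sits at position 4.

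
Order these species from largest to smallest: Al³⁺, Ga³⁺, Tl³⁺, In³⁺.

Tl³⁺ > In³⁺ > Ga³⁺ > Al³⁺

These ions sit in one column with identical charge. Each step down the periodic table adds a principal shell, increasing the radius.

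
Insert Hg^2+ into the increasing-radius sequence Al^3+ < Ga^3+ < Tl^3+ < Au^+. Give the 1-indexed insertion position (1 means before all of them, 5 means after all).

4

Electron counts and nuclear charges: Al^3+ (Z=13, 10 e⁻), Ga^3+ (Z=31, 28 e⁻), Tl^3+ (Z=81, 78 e⁻), Hg^2+ (Z=80, 78 e⁻), Au^+ (Z=79, 78 e⁻). Al^3+ < Ga^3+ (same group, 1 shell fewer); Ga^3+ < Tl^3+ (same group, 2 shells fewer); Tl^3+ < Hg^2+ (both 78 e⁻, Z=81>80); Hg^2+ < Au^+ (both 78 e⁻, Z=80>79).
Merged order: Al^3+ < Ga^3+ < Tl^3+ < Hg^2+ < Au^+ — Hg^2+ is number 4.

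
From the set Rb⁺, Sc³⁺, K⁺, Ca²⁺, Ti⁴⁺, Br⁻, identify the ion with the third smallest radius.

Ca²⁺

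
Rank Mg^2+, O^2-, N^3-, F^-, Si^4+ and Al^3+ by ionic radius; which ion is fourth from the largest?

Mg^2+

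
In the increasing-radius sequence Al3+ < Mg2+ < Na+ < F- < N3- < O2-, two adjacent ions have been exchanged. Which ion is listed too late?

Compare adjacent ions: O2- and N3- share 10 electrons; the higher nuclear charge on O (Z=8) contracts it more, so O2- < N3- — yet in this increasing list N3- sits before O2-. Nothing else is reversed, so O2- should move one place to the left.

O2-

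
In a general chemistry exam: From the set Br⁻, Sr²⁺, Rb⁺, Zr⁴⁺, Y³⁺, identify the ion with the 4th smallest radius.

Rb⁺

These species are isoelectronic with 36 electrons. The only difference is the number of protons: Zr⁴⁺ (Z=40), Y³⁺ (Z=39), Sr²⁺ (Z=38), Rb⁺ (Z=37), Br⁻ (Z=35). The strongest nuclear pull (Zr⁴⁺) gives the smallest ion.
So the order is Zr⁴⁺ < Y³⁺ < Sr²⁺ < Rb⁺ < Br⁻; the 4th-smallest ion is Rb⁺.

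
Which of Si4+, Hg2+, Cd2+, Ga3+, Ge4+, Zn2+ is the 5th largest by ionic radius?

First list Z and electron count for each: Si4+: 10 e⁻, Z=14, Ge4+: 28 e⁻, Z=32, Ga3+: 28 e⁻, Z=31, Zn2+: 28 e⁻, Z=30, Cd2+: 46 e⁻, Z=48, Hg2+: 78 e⁻, Z=80. Si4+ < Ge4+ (same group, 1 shell fewer); Ge4+ < Ga3+ (isoelectronic, higher Z=32 is smaller); Ga3+ < Zn2+ (both 28 e⁻, Z=31>30); Zn2+ < Cd2+ (same group, period 4 vs 5); Cd2+ < Hg2+ (same group, period 5 vs 6).
So the order is Si4+ < Ge4+ < Ga3+ < Zn2+ < Cd2+ < Hg2+; the 5th-largest ion is Ge4+.

Ge4+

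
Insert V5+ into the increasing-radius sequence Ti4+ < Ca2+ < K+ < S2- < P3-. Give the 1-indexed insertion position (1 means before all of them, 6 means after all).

1

Isoelectronic series (18 e⁻ each). Size is set by nuclear charge: more protons means a smaller ion. V5+ (Z=23), Ti4+ (Z=22), Ca2+ (Z=20), K+ (Z=19), S2- (Z=16), P3- (Z=15).
The complete sequence is V5+ < Ti4+ < Ca2+ < K+ < S2- < P3-. V5+ sits at position 1.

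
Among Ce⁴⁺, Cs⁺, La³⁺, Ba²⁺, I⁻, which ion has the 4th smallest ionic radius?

Cs⁺

Each ion has 54 electrons. The ranking follows nuclear charge in reverse — greater Z gives a smaller radius. Ce⁴⁺ (Z=58), La³⁺ (Z=57), Ba²⁺ (Z=56), Cs⁺ (Z=55), I⁻ (Z=53).
Ordering: Ce⁴⁺ < La³⁺ < Ba²⁺ < Cs⁺ < I⁻. The 4th smallest is Cs⁺.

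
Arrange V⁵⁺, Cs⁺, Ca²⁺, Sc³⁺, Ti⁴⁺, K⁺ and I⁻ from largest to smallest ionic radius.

I⁻ > Cs⁺ > K⁺ > Ca²⁺ > Sc³⁺ > Ti⁴⁺ > V⁵⁺

First list Z and electron count for each: V⁵⁺: 18 e⁻, Z=23, Ti⁴⁺: 18 e⁻, Z=22, Sc³⁺: 18 e⁻, Z=21, Ca²⁺: 18 e⁻, Z=20, K⁺: 18 e⁻, Z=19, Cs⁺: 54 e⁻, Z=55, I⁻: 54 e⁻, Z=53. V⁵⁺ < Ti⁴⁺ (isoelectronic, higher Z=23 is smaller); Ti⁴⁺ < Sc³⁺ (both 18 e⁻, Z=22>21); Sc³⁺ < Ca²⁺ (both 18 e⁻, Z=21>20); Ca²⁺ < K⁺ (both 18 e⁻, Z=20>19); K⁺ < Cs⁺ (same group, 2 shells fewer); Cs⁺ < I⁻ (both 54 e⁻, Z=55>53).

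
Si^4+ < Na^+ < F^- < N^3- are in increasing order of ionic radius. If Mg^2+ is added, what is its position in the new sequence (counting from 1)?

2

These species are isoelectronic with 10 electrons. The only difference is the number of protons: Si^4+ (Z=14), Mg^2+ (Z=12), Na^+ (Z=11), F^- (Z=9), N^3- (Z=7). The strongest nuclear pull (Si^4+) gives the smallest ion.
With Mg^2+ included the full order is Si^4+ < Mg^2+ < Na^+ < F^- < N^3-, so it takes position 2.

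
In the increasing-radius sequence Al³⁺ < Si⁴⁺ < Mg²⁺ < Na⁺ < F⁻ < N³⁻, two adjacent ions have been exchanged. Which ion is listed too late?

Scanning neighbour by neighbour, only Al³⁺/Si⁴⁺ violates a trend: both have 10 electrons but Z(Si)=14 > Z(Al)=13, so Si⁴⁺ should be the smaller of the two. That makes Si⁴⁺ the one sitting a position late relative to where it belongs.

Si⁴⁺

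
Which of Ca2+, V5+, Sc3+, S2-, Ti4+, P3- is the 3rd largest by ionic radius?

Ca2+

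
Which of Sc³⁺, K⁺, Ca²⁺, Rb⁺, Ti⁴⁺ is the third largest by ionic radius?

Ca²⁺

Tabulating Z and e⁻: Ti⁴⁺: 18 e⁻, Z=22, Sc³⁺: 18 e⁻, Z=21, Ca²⁺: 18 e⁻, Z=20, K⁺: 18 e⁻, Z=19, Rb⁺: 36 e⁻, Z=37. Ti⁴⁺ < Sc³⁺ (both 18 e⁻, Z=22>21); Sc³⁺ < Ca²⁺ (both 18 e⁻, Z=21>20); Ca²⁺ < K⁺ (both 18 e⁻, Z=20>19); K⁺ < Rb⁺ (same group, period 4 vs 5).
So the order is Ti⁴⁺ < Sc³⁺ < Ca²⁺ < K⁺ < Rb⁺; the 3rd-largest ion is Ca²⁺.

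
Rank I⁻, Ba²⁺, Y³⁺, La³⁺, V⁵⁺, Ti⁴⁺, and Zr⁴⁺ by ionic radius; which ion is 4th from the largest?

Y³⁺

Work out protons and electrons: V⁵⁺: 18 e⁻, Z=23, Ti⁴⁺: 18 e⁻, Z=22, Zr⁴⁺: 36 e⁻, Z=40, Y³⁺: 36 e⁻, Z=39, La³⁺: 54 e⁻, Z=57, Ba²⁺: 54 e⁻, Z=56, I⁻: 54 e⁻, Z=53. V⁵⁺ < Ti⁴⁺ (both 18 e⁻, Z=23>22); Ti⁴⁺ < Zr⁴⁺ (same group, 1 shell fewer); Zr⁴⁺ < Y³⁺ (isoelectronic, higher Z=40 is smaller); Y³⁺ < La³⁺ (same group, 1 shell fewer); La³⁺ < Ba²⁺ (both 54 e⁻, Z=57>56); Ba²⁺ < I⁻ (both 54 e⁻, Z=56>53).
Ordering: V⁵⁺ < Ti⁴⁺ < Zr⁴⁺ < Y³⁺ < La³⁺ < Ba²⁺ < I⁻. The 4th largest is Y³⁺.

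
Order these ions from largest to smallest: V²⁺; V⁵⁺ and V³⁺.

These are all V ions. Removing more electrons (higher positive charge) pulls the remaining electrons in closer, so V⁵⁺ is smallest and V²⁺ is largest.

V²⁺ > V³⁺ > V⁵⁺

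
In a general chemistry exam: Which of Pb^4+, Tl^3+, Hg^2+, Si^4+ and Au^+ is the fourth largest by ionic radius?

First list Z and electron count for each: Si^4+ (Z=14, 10 e⁻), Pb^4+ (Z=82, 78 e⁻), Tl^3+ (Z=81, 78 e⁻), Hg^2+ (Z=80, 78 e⁻), Au^+ (Z=79, 78 e⁻). Si^4+ < Pb^4+ (same group, period 3 vs 6); Pb^4+ < Tl^3+ (both 78 e⁻, Z=82>81); Tl^3+ < Hg^2+ (both 78 e⁻, Z=81>80); Hg^2+ < Au^+ (isoelectronic, higher Z=80 is smaller).
That gives Si^4+ < Pb^4+ < Tl^3+ < Hg^2+ < Au^+. From the largest end, number 4 is Pb^4+.

Pb^4+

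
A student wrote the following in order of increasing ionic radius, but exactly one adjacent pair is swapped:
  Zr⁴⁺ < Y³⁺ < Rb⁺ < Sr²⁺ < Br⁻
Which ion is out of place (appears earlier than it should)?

Rb⁺

Compare adjacent ions: both have 36 electrons but Z(Sr)=38 > Z(Rb)=37, so Sr²⁺ should be the smaller of the two — yet in this increasing list Rb⁺ sits before Sr²⁺. Nothing else is reversed, so Rb⁺ should move one place to the right.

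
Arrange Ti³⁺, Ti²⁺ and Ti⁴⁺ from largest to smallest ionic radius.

For a single element, ionic radius drops as positive charge rises — Ti⁴⁺ < Ti²⁺.

Ti²⁺ > Ti³⁺ > Ti⁴⁺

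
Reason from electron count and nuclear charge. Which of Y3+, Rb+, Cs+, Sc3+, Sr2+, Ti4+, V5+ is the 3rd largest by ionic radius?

Work out protons and electrons: V5+ has 18 e⁻ (Z=23), Ti4+ has 18 e⁻ (Z=22), Sc3+ has 18 e⁻ (Z=21), Y3+ has 36 e⁻ (Z=39), Sr2+ has 36 e⁻ (Z=38), Rb+ has 36 e⁻ (Z=37), Cs+ has 54 e⁻ (Z=55). V5+ < Ti4+ (isoelectronic, higher Z=23 is smaller); Ti4+ < Sc3+ (isoelectronic, higher Z=22 is smaller); Sc3+ < Y3+ (same group, period 4 vs 5); Y3+ < Sr2+ (isoelectronic, higher Z=39 is smaller); Sr2+ < Rb+ (isoelectronic, higher Z=38 is smaller); Rb+ < Cs+ (same group, 1 shell fewer).
That gives V5+ < Ti4+ < Sc3+ < Y3+ < Sr2+ < Rb+ < Cs+. From the largest end, number 3 is Sr2+.

Sr2+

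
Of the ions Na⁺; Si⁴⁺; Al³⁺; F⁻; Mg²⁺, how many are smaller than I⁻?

First list Z and electron count for each: Si⁴⁺ (Z=14, 10 e⁻), Al³⁺ (Z=13, 10 e⁻), Mg²⁺ (Z=12, 10 e⁻), Na⁺ (Z=11, 10 e⁻), F⁻ (Z=9, 10 e⁻), I⁻ (Z=53, 54 e⁻). Si⁴⁺ < Al³⁺ (both 10 e⁻, Z=14>13); Al³⁺ < Mg²⁺ (both 10 e⁻, Z=13>12); Mg²⁺ < Na⁺ (isoelectronic, higher Z=12 is smaller); Na⁺ < F⁻ (isoelectronic, higher Z=11 is smaller); F⁻ < I⁻ (same group, period 2 vs 5).
Placing each against I⁻: smaller — Si⁴⁺, Al³⁺, Mg²⁺, Na⁺, F⁻; larger — none. So 5 are smaller.

5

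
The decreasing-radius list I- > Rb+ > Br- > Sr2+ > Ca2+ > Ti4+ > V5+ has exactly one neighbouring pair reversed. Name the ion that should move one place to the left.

The pair Rb+, Br- is the wrong way round — both have 36 electrons but Z(Rb)=37 > Z(Br)=35, so Rb+ should be the smaller of the two. All other adjacent pairs agree with periodic trends, so Br- is the misplaced ion.

Br-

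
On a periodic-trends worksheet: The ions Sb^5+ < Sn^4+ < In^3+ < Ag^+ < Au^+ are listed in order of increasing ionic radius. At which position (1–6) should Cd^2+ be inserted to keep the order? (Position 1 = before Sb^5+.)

4

First list Z and electron count for each: Sb^5+ (Z=51, 46 e⁻), Sn^4+ (Z=50, 46 e⁻), In^3+ (Z=49, 46 e⁻), Cd^2+ (Z=48, 46 e⁻), Ag^+ (Z=47, 46 e⁻), Au^+ (Z=79, 78 e⁻). Sb^5+ < Sn^4+ (isoelectronic, higher Z=51 is smaller); Sn^4+ < In^3+ (isoelectronic, higher Z=50 is smaller); In^3+ < Cd^2+ (both 46 e⁻, Z=49>48); Cd^2+ < Ag^+ (both 46 e⁻, Z=48>47); Ag^+ < Au^+ (same group, period 5 vs 6).
The complete sequence is Sb^5+ < Sn^4+ < In^3+ < Cd^2+ < Ag^+ < Au^+. Cd^2+ sits at position 4.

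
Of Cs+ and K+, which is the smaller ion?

All are in the same group with charge +1. Radius grows down the group as n (the outermost shell) increases.

K+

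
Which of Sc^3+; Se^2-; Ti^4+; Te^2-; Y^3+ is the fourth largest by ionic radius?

Sc^3+

First list Z and electron count for each: Ti^4+ has 18 e⁻ (Z=22), Sc^3+ has 18 e⁻ (Z=21), Y^3+ has 36 e⁻ (Z=39), Se^2- has 36 e⁻ (Z=34), Te^2- has 54 e⁻ (Z=52). Ti^4+ < Sc^3+ (both 18 e⁻, Z=22>21); Sc^3+ < Y^3+ (same group, period 4 vs 5); Y^3+ < Se^2- (both 36 e⁻, Z=39>34); Se^2- < Te^2- (same group, 1 shell fewer).
Full ascending order: Ti^4+ < Sc^3+ < Y^3+ < Se^2- < Te^2-. Counting from the largest, position 4 is Sc^3+.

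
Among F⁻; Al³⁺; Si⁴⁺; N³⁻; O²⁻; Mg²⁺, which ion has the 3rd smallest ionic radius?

Mg²⁺

Isoelectronic series (10 e⁻ each). Size is set by nuclear charge: more protons means a smaller ion. Si⁴⁺ (Z=14), Al³⁺ (Z=13), Mg²⁺ (Z=12), F⁻ (Z=9), O²⁻ (Z=8), N³⁻ (Z=7).
Ordering: Si⁴⁺ < Al³⁺ < Mg²⁺ < F⁻ < O²⁻ < N³⁻. The 3rd smallest is Mg²⁺.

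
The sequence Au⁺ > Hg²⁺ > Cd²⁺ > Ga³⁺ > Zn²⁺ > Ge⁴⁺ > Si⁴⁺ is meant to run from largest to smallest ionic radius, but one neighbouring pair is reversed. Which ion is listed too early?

Compare adjacent ions: they are isoelectronic (28 e⁻) and Ga has more protons than Zn (31 vs 30), making Ga³⁺ smaller — yet in this decreasing list Ga³⁺ sits before Zn²⁺. Nothing else is reversed, so Ga³⁺ should move one place to the right.

Ga³⁺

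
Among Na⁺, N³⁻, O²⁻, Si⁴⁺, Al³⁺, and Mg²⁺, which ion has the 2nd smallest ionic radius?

Al³⁺

Each ion has 10 electrons. The ranking follows nuclear charge in reverse — greater Z gives a smaller radius. Si⁴⁺ (Z=14), Al³⁺ (Z=13), Mg²⁺ (Z=12), Na⁺ (Z=11), O²⁻ (Z=8), N³⁻ (Z=7).
That gives Si⁴⁺ < Al³⁺ < Mg²⁺ < Na⁺ < O²⁻ < N³⁻. From the smallest end, number 2 is Al³⁺.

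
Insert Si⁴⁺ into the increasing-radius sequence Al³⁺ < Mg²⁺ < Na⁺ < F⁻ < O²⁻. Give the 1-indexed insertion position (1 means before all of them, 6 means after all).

1

Each ion has 10 electrons. The ranking follows nuclear charge in reverse — greater Z gives a smaller radius. Si⁴⁺ (Z=14), Al³⁺ (Z=13), Mg²⁺ (Z=12), Na⁺ (Z=11), F⁻ (Z=9), O²⁻ (Z=8).
With Si⁴⁺ included the full order is Si⁴⁺ < Al³⁺ < Mg²⁺ < Na⁺ < F⁻ < O²⁻, so it takes position 1.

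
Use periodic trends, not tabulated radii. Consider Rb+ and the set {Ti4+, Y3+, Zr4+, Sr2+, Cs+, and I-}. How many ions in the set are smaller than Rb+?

First list Z and electron count for each: Ti4+ (Z=22, 18 e⁻), Zr4+ (Z=40, 36 e⁻), Y3+ (Z=39, 36 e⁻), Sr2+ (Z=38, 36 e⁻), Rb+ (Z=37, 36 e⁻), Cs+ (Z=55, 54 e⁻), I- (Z=53, 54 e⁻). Ti4+ < Zr4+ (same group, 1 shell fewer); Zr4+ < Y3+ (both 36 e⁻, Z=40>39); Y3+ < Sr2+ (both 36 e⁻, Z=39>38); Sr2+ < Rb+ (both 36 e⁻, Z=38>37); Rb+ < Cs+ (same group, period 5 vs 6); Cs+ < I- (both 54 e⁻, Z=55>53).
Placing each against Rb+: smaller — Ti4+, Zr4+, Y3+, Sr2+; larger — Cs+, I-. So 4 are smaller.

4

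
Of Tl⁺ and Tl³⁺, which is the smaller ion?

For a single element, ionic radius drops as positive charge rises — Tl³⁺ < Tl⁺.

Tl³⁺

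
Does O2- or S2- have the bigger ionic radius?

S2-

These ions sit in one column with identical charge. Each step down the periodic table adds a principal shell, increasing the radius.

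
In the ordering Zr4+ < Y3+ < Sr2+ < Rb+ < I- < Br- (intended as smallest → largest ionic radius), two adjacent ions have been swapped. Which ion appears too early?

The pair I-, Br- is the wrong way round — same group and charge — period 4 sits above period 5, so Br- is smaller. All other adjacent pairs agree with periodic trends, so I- is the misplaced ion.

I-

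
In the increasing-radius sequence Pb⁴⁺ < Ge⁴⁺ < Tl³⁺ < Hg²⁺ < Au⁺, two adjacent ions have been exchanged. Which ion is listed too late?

Check each adjacent pair. Pb⁴⁺ and Ge⁴⁺ are reversed: both in group 14 with the same charge; Ge⁴⁺ (period 4) has the smaller radius. No other neighbouring pair contradicts the periodic trends, so Ge⁴⁺ is the ion listed too late.

Ge⁴⁺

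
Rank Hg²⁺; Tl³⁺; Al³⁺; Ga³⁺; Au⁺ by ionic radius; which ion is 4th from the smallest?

Hg²⁺

Electron counts and nuclear charges: Al³⁺ (Z=13, 10 e⁻), Ga³⁺ (Z=31, 28 e⁻), Tl³⁺ (Z=81, 78 e⁻), Hg²⁺ (Z=80, 78 e⁻), Au⁺ (Z=79, 78 e⁻). Al³⁺ < Ga³⁺ (same group, 1 shell fewer); Ga³⁺ < Tl³⁺ (same group, period 4 vs 6); Tl³⁺ < Hg²⁺ (both 78 e⁻, Z=81>80); Hg²⁺ < Au⁺ (both 78 e⁻, Z=80>79).
Ordering: Al³⁺ < Ga³⁺ < Tl³⁺ < Hg²⁺ < Au⁺. The 4th smallest is Hg²⁺.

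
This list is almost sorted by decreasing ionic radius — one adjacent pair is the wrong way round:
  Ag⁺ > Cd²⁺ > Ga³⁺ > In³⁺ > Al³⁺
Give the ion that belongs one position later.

Ga³⁺

Scanning neighbour by neighbour, only Ga³⁺/In³⁺ violates a trend: same group and charge — period 4 sits above period 5, so Ga³⁺ is smaller. That makes Ga³⁺ the one sitting a position early relative to where it belongs.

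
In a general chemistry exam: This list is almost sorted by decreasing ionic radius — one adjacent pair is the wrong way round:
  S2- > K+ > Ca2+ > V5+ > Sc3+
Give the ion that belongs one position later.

V5+

The pair V5+, Sc3+ is the wrong way round — both have 18 electrons but Z(V)=23 > Z(Sc)=21, so V5+ should be the smaller of the two. All other adjacent pairs agree with periodic trends, so V5+ is the misplaced ion.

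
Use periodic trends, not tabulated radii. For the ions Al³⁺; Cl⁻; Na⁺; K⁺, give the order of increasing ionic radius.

Al³⁺ < Na⁺ < K⁺ < Cl⁻

Electron counts and nuclear charges: Al³⁺ has 10 e⁻ (Z=13), Na⁺ has 10 e⁻ (Z=11), K⁺ has 18 e⁻ (Z=19), Cl⁻ has 18 e⁻ (Z=17). Al³⁺ < Na⁺ (both 10 e⁻, Z=13>11); Na⁺ < K⁺ (same group, period 3 vs 4); K⁺ < Cl⁻ (both 18 e⁻, Z=19>17).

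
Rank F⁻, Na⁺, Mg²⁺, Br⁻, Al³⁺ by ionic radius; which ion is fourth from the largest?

Mg²⁺

First list Z and electron count for each: Al³⁺ (Z=13, 10 e⁻), Mg²⁺ (Z=12, 10 e⁻), Na⁺ (Z=11, 10 e⁻), F⁻ (Z=9, 10 e⁻), Br⁻ (Z=35, 36 e⁻). Al³⁺ < Mg²⁺ (both 10 e⁻, Z=13>12); Mg²⁺ < Na⁺ (both 10 e⁻, Z=12>11); Na⁺ < F⁻ (isoelectronic, higher Z=11 is smaller); F⁻ < Br⁻ (same group, period 2 vs 4).
So the order is Al³⁺ < Mg²⁺ < Na⁺ < F⁻ < Br⁻; the 4th-largest ion is Mg²⁺.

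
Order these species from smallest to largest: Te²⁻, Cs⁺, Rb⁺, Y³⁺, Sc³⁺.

Sc³⁺ < Y³⁺ < Rb⁺ < Cs⁺ < Te²⁻

First list Z and electron count for each: Sc³⁺: 18 e⁻, Z=21, Y³⁺: 36 e⁻, Z=39, Rb⁺: 36 e⁻, Z=37, Cs⁺: 54 e⁻, Z=55, Te²⁻: 54 e⁻, Z=52. Sc³⁺ < Y³⁺ (same group, 1 shell fewer); Y³⁺ < Rb⁺ (isoelectronic, higher Z=39 is smaller); Rb⁺ < Cs⁺ (same group, 1 shell fewer); Cs⁺ < Te²⁻ (both 54 e⁻, Z=55>52).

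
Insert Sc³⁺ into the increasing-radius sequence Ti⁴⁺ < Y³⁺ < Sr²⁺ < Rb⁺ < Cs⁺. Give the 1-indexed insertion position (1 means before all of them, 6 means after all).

Tabulating Z and e⁻: Ti⁴⁺: 18 e⁻, Z=22, Sc³⁺: 18 e⁻, Z=21, Y³⁺: 36 e⁻, Z=39, Sr²⁺: 36 e⁻, Z=38, Rb⁺: 36 e⁻, Z=37, Cs⁺: 54 e⁻, Z=55. Ti⁴⁺ < Sc³⁺ (both 18 e⁻, Z=22>21); Sc³⁺ < Y³⁺ (same group, period 4 vs 5); Y³⁺ < Sr²⁺ (both 36 e⁻, Z=39>38); Sr²⁺ < Rb⁺ (isoelectronic, higher Z=38 is smaller); Rb⁺ < Cs⁺ (same group, 1 shell fewer).
Merged order: Ti⁴⁺ < Sc³⁺ < Y³⁺ < Sr²⁺ < Rb⁺ < Cs⁺ — Sc³⁺ is number 2.

2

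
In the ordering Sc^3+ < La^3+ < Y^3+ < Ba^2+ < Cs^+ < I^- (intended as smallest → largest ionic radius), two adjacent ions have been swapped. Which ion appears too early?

Compare adjacent ions: both in group 3 with the same charge; Y^3+ (period 5) has the smaller radius — yet in this increasing list La^3+ sits before Y^3+. Nothing else is reversed, so La^3+ should move one place to the right.

La^3+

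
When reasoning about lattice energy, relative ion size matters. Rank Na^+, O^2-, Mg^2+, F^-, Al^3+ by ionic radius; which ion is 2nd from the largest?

F^-

All of these have 10 electrons (isoelectronic). With the same electron cloud, the ion with the most protons pulls it in tightest. Nuclear charges: Al^3+ (Z=13), Mg^2+ (Z=12), Na^+ (Z=11), F^- (Z=9), O^2- (Z=8). Highest Z is smallest.
That gives Al^3+ < Mg^2+ < Na^+ < F^- < O^2-. From the largest end, number 2 is F^-.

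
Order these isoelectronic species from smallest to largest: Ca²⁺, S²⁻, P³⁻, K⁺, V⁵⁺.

V⁵⁺ < Ca²⁺ < K⁺ < S²⁻ < P³⁻

Each ion has 18 electrons. The ranking follows nuclear charge in reverse — greater Z gives a smaller radius. V⁵⁺ (Z=23), Ca²⁺ (Z=20), K⁺ (Z=19), S²⁻ (Z=16), P³⁻ (Z=15).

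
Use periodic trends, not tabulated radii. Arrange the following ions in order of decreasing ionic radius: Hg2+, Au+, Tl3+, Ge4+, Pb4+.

Tabulating Z and e⁻: Ge4+ has 28 e⁻ (Z=32), Pb4+ has 78 e⁻ (Z=82), Tl3+ has 78 e⁻ (Z=81), Hg2+ has 78 e⁻ (Z=80), Au+ has 78 e⁻ (Z=79). Ge4+ < Pb4+ (same group, period 4 vs 6); Pb4+ < Tl3+ (isoelectronic, higher Z=82 is smaller); Tl3+ < Hg2+ (isoelectronic, higher Z=81 is smaller); Hg2+ < Au+ (both 78 e⁻, Z=80>79).

Au+ > Hg2+ > Tl3+ > Pb4+ > Ge4+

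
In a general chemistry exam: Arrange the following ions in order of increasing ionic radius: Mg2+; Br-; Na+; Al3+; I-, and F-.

Al3+ < Mg2+ < Na+ < F- < Br- < I-

Al3+ (Z=13, 10 e⁻), Mg2+ (Z=12, 10 e⁻), Na+ (Z=11, 10 e⁻), F- (Z=9, 10 e⁻), Br- (Z=35, 36 e⁻), I- (Z=53, 54 e⁻). Al3+ < Mg2+ (isoelectronic, higher Z=13 is smaller); Mg2+ < Na+ (isoelectronic, higher Z=12 is smaller); Na+ < F- (both 10 e⁻, Z=11>9); F- < Br- (same group, 2 shells fewer); Br- < I- (same group, 1 shell fewer).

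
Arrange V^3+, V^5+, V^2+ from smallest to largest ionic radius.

V^5+ < V^3+ < V^2+

These are all V ions. Removing more electrons (higher positive charge) pulls the remaining electrons in closer, so V^5+ is smallest and V^2+ is largest.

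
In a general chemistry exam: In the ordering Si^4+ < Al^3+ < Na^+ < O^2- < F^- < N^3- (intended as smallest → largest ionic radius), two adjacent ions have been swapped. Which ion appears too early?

O^2-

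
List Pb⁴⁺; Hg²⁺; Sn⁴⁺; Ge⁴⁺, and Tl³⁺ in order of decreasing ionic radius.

Electron counts and nuclear charges: Ge⁴⁺ (Z=32, 28 e⁻), Sn⁴⁺ (Z=50, 46 e⁻), Pb⁴⁺ (Z=82, 78 e⁻), Tl³⁺ (Z=81, 78 e⁻), Hg²⁺ (Z=80, 78 e⁻). Ge⁴⁺ < Sn⁴⁺ (same group, 1 shell fewer); Sn⁴⁺ < Pb⁴⁺ (same group, 1 shell fewer); Pb⁴⁺ < Tl³⁺ (both 78 e⁻, Z=82>81); Tl³⁺ < Hg²⁺ (isoelectronic, higher Z=81 is smaller).

Hg²⁺ > Tl³⁺ > Pb⁴⁺ > Sn⁴⁺ > Ge⁴⁺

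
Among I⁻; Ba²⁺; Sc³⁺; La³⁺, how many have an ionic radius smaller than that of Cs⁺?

Sc³⁺: 18 e⁻, Z=21, La³⁺: 54 e⁻, Z=57, Ba²⁺: 54 e⁻, Z=56, Cs⁺: 54 e⁻, Z=55, I⁻: 54 e⁻, Z=53. Sc³⁺ < La³⁺ (same group, period 4 vs 6); La³⁺ < Ba²⁺ (isoelectronic, higher Z=57 is smaller); Ba²⁺ < Cs⁺ (both 54 e⁻, Z=56>55); Cs⁺ < I⁻ (isoelectronic, higher Z=55 is smaller).
Relative to Cs⁺, the ions that are smaller are Sc³⁺, La³⁺, Ba²⁺. Count: 3.

3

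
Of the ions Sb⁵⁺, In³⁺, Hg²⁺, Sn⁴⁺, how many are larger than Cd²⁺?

First list Z and electron count for each: Sb⁵⁺ has 46 e⁻ (Z=51), Sn⁴⁺ has 46 e⁻ (Z=50), In³⁺ has 46 e⁻ (Z=49), Cd²⁺ has 46 e⁻ (Z=48), Hg²⁺ has 78 e⁻ (Z=80). Sb⁵⁺ < Sn⁴⁺ (both 46 e⁻, Z=51>50); Sn⁴⁺ < In³⁺ (isoelectronic, higher Z=50 is smaller); In³⁺ < Cd²⁺ (isoelectronic, higher Z=49 is smaller); Cd²⁺ < Hg²⁺ (same group, period 5 vs 6).
Ordering all of them (including Cd²⁺) by radius gives Sb⁵⁺ < Sn⁴⁺ < In³⁺ < Cd²⁺ < Hg²⁺. So 1 is larger.

1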